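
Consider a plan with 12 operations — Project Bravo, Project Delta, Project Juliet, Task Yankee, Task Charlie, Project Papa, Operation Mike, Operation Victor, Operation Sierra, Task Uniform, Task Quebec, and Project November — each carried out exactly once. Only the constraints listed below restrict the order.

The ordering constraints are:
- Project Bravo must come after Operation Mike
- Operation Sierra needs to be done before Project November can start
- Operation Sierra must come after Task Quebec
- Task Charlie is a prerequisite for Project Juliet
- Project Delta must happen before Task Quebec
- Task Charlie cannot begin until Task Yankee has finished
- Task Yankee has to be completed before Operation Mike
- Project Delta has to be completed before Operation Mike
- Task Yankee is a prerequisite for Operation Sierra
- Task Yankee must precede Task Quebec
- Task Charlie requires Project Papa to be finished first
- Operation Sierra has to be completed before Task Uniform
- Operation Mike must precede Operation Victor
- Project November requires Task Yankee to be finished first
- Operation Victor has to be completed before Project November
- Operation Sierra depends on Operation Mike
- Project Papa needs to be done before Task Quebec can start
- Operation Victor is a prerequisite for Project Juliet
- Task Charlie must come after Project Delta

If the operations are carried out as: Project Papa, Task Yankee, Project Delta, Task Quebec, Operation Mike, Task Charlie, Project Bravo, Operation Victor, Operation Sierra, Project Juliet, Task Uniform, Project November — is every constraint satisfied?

Yes

Going through the constraints one by one, each required predecessor appears earlier in the sequence than its dependent — e.g. Task Yankee (position 2) is before Project November (position 12), as required.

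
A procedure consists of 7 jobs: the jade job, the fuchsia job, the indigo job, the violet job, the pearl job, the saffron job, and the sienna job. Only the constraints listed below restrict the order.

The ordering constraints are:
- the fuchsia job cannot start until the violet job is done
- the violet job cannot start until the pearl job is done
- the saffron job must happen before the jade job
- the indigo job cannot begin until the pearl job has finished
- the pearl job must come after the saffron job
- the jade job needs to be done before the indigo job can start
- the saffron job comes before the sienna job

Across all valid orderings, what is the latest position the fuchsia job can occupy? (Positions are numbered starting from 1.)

Nothing depends on the fuchsia job, so it can be the final job, position 7.

7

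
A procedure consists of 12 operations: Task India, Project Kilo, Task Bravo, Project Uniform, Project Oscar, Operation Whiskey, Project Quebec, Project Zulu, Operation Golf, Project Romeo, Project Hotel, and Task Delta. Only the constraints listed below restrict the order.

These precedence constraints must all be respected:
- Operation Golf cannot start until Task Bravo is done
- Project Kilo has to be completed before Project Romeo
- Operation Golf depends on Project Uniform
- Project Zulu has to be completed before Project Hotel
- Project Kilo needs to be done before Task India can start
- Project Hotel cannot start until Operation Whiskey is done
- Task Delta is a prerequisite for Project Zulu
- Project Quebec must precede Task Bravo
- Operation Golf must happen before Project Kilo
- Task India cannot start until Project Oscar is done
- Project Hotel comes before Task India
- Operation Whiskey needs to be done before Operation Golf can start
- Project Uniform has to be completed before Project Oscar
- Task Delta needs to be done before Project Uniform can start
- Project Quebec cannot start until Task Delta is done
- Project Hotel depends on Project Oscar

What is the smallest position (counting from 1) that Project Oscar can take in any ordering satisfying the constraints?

3

The operations that are forced before Project Oscar, directly or transitively, are Project Uniform, Task Delta. That's 2 operations.
With 2 mandatory predecessors, the earliest Project Oscar can sit is position 2+1 = 3, and placing just those 2 first achieves it.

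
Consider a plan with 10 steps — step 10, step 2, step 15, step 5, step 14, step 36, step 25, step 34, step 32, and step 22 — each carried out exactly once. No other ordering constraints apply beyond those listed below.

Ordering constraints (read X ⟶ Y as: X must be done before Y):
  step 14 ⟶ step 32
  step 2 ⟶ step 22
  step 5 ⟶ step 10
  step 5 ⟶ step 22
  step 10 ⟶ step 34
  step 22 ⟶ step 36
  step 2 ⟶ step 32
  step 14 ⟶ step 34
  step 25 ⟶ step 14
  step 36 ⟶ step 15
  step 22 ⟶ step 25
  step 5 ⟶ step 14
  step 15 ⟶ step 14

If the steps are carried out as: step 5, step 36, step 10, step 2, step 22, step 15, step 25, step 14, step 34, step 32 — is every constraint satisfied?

No

The sequence places step 36 ahead of step 22.
That contradicts the constraint that step 22 must precede step 36.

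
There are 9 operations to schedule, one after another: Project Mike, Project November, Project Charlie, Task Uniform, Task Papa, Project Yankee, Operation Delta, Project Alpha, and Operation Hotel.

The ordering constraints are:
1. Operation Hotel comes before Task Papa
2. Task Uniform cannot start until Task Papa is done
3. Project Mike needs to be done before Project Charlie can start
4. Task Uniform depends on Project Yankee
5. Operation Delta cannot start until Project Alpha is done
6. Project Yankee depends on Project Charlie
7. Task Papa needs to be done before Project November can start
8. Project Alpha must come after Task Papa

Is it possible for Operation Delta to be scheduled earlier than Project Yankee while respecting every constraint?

Yes

No chain of constraints runs from Project Yankee to Operation Delta, so Project Yankee is not required to come first.
So a valid ordering placing Operation Delta earlier than Project Yankee exists.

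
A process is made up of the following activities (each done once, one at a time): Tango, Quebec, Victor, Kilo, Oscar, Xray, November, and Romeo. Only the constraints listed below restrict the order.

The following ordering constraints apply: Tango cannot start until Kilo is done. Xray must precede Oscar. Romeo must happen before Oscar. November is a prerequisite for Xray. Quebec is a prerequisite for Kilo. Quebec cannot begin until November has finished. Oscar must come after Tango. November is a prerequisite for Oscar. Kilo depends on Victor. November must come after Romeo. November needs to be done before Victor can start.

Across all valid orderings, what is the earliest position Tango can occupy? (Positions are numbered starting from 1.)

6

The activities that are forced before Tango, directly or transitively, are Quebec, Victor, Kilo, November, Romeo. That's 5 activities.
So at minimum 5 activities come before Tango, putting Tango no earlier than position 6. That position is achievable by scheduling exactly those predecessors first.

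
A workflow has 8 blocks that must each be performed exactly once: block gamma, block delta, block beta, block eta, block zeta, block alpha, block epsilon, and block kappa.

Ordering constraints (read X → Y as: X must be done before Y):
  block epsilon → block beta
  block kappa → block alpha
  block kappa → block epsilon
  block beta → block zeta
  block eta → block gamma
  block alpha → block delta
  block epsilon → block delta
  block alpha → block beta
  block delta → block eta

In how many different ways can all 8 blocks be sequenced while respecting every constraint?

20

Only block kappa has no prerequisites, so it must go first.
Enumerating by repeatedly choosing an available block (one whose prerequisites are all placed) gives 20 distinct complete orderings.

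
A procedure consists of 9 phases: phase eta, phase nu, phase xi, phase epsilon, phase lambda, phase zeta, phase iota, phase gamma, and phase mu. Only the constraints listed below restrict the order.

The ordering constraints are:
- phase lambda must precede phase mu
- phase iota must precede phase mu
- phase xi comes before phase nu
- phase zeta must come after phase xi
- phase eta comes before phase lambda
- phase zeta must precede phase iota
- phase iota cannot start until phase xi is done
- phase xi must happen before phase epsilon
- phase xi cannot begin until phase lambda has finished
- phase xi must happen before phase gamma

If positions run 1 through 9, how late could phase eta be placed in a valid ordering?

1

Following every chain forward from phase eta, the phases that must come later are phase nu, phase xi, phase epsilon, phase lambda, phase zeta, phase iota, phase gamma, phase mu — 8 of them.
So at least 8 phases follow phase eta, putting phase eta no later than position 1. That position is achievable by scheduling everything else first.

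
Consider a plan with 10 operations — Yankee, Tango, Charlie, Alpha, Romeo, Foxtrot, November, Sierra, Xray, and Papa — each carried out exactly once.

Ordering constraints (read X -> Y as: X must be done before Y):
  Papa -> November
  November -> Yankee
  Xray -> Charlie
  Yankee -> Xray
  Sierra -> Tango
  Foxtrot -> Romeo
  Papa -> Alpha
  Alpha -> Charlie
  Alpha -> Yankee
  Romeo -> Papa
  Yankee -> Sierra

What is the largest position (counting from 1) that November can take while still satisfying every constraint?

5

The operations that are forced after November, directly or by a chain of constraints, are Yankee, Tango, Charlie, Sierra, Xray. That's 5 operations.
So at least 5 operations follow November, putting November no later than position 5. That position is achievable by scheduling everything else first.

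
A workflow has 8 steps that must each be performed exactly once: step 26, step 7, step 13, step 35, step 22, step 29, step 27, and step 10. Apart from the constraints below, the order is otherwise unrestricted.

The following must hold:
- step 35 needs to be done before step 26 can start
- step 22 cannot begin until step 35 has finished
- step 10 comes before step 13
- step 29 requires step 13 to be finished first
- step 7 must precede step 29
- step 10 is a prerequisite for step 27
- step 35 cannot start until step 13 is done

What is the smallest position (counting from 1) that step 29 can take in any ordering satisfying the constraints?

Every step that must precede step 29 has to come before it. Tracing all chains that end at step 29, those steps are: step 7, step 13, step 10 — 3 in total.
So at minimum 3 steps come before step 29, putting step 29 no earlier than position 4. That position is achievable by scheduling exactly those predecessors first.

4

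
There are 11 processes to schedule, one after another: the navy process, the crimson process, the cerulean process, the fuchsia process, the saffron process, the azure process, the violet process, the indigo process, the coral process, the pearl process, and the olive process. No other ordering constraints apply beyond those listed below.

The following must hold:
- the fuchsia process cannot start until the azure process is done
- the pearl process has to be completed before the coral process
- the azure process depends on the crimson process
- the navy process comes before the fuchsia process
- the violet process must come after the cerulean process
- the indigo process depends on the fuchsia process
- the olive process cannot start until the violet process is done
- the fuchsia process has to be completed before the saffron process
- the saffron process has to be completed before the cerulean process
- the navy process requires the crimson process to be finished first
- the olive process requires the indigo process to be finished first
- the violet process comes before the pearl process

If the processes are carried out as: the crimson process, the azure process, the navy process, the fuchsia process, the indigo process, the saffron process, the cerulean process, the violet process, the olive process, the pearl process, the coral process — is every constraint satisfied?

Every stated constraint is respected: the indigo process sits at position 5, ahead of the olive process at position 9, and each of the other listed pairs likewise has the predecessor earlier in the sequence.

Yes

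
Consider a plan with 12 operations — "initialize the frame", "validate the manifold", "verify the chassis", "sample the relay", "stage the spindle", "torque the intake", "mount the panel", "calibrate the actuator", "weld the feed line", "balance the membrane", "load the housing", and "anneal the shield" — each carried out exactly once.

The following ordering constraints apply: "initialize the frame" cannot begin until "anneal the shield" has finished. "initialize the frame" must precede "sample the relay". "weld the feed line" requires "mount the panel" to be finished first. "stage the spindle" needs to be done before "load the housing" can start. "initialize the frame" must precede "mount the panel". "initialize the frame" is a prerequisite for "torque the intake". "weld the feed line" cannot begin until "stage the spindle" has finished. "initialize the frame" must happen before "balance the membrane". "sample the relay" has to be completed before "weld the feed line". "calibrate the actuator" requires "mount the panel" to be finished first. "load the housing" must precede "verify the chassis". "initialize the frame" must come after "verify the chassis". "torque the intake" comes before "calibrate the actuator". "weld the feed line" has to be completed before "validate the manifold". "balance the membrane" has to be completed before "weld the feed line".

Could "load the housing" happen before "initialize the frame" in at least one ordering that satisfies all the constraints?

Yes

"load the housing" is actually forced before "initialize the frame" by the constraints, so certainly some valid ordering has "load the housing" first.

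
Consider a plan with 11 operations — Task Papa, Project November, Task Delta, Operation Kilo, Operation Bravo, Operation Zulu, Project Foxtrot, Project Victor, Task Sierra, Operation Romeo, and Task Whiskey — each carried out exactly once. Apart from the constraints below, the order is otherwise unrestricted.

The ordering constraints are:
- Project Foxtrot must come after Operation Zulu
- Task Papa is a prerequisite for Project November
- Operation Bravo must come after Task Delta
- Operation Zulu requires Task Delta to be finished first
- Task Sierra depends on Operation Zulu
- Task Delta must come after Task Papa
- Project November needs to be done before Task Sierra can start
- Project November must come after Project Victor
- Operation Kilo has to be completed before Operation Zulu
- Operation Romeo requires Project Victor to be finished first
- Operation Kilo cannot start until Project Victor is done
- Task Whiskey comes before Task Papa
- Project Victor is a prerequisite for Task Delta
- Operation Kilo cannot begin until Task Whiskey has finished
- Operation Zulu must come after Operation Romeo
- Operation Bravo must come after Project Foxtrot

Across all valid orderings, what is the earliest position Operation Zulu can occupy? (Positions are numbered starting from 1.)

Every operation that must precede Operation Zulu has to come before it. Tracing all chains that end at Operation Zulu, those operations are: Task Papa, Task Delta, Operation Kilo, Project Victor, Operation Romeo, Task Whiskey — 6 in total.
With 6 mandatory predecessors, the earliest Operation Zulu can sit is position 6+1 = 7, and placing just those 6 first achieves it.

7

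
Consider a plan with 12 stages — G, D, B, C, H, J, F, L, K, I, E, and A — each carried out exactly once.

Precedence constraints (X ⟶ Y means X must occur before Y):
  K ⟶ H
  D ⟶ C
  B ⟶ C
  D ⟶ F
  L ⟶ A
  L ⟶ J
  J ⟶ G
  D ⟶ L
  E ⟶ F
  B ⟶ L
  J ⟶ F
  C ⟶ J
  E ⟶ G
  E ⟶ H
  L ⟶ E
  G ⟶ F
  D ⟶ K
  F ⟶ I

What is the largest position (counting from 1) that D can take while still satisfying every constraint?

2

Every stage that must follow D has to come after it. Tracing all chains starting from D, those stages are: G, C, H, J, F, L, K, I, E, A — 10 in total.
With 10 mandatory successors out of 12 stages total, the latest slot for D is 12−10 = 2, and it's reachable by doing all non-successors before D.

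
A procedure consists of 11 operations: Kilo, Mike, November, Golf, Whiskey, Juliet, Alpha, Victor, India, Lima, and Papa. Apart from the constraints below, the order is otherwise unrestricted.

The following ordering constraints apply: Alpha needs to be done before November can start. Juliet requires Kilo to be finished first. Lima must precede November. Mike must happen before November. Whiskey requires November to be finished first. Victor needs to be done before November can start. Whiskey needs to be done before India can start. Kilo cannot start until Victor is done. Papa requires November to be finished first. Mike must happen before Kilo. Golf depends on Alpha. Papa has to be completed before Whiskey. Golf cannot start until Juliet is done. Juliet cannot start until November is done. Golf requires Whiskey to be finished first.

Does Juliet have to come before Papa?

No

Juliet and Papa are not related by any chain of constraints.
A valid ordering placing Papa before Juliet exists, so the answer is no.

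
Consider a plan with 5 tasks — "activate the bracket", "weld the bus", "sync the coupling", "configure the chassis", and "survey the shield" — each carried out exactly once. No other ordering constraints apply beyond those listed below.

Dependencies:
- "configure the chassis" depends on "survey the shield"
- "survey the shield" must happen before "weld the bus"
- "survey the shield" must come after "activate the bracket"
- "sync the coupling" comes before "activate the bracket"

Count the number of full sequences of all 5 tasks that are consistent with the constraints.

"sync the coupling" is the only task with nothing required before it, so every ordering starts there.
Counting all ways to extend the partial order to a total order gives 2.

2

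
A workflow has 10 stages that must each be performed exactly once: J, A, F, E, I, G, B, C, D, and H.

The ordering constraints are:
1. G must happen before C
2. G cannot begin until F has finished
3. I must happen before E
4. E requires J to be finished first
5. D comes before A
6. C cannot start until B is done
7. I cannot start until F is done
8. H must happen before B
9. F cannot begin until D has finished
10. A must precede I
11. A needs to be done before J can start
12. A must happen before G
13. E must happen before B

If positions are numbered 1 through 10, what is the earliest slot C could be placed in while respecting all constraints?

Every stage that must precede C has to come before it. Tracing all chains that end at C, those stages are: J, A, F, E, I, G, B, D, H — 9 in total.
So at minimum 9 stages come before C, putting C no earlier than position 10. That position is achievable by scheduling exactly those predecessors first.

10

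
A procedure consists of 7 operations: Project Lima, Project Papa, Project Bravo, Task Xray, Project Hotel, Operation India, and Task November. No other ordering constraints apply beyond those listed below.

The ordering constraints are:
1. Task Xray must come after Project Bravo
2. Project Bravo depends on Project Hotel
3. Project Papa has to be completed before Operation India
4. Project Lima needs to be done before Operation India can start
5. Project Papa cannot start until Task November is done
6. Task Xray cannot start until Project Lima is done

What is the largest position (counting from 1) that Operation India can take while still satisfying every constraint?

No constraint forces any operation after Operation India, so it can be placed last, in position 7.

7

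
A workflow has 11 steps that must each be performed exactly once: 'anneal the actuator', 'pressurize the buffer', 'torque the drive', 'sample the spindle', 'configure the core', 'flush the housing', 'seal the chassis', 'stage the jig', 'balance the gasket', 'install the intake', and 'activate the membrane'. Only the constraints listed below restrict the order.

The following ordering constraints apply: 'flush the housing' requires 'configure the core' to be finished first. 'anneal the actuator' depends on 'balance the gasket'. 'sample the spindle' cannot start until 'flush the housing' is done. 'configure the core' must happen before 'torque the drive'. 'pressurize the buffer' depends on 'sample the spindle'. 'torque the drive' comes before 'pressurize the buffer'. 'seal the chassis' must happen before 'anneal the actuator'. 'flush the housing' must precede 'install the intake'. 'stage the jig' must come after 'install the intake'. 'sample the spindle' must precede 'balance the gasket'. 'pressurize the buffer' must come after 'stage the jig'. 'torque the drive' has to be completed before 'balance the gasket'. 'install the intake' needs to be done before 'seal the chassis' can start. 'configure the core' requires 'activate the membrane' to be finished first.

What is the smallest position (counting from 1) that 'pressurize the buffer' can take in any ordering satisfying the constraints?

Working backwards through the constraints from 'pressurize the buffer', its full set of required predecessors is 'torque the drive', 'sample the spindle', 'configure the core', 'flush the housing', 'stage the jig', 'install the intake', 'activate the membrane' — 7 of them.
With 7 mandatory predecessors, the earliest 'pressurize the buffer' can sit is position 7+1 = 8, and placing just those 7 first achieves it.

8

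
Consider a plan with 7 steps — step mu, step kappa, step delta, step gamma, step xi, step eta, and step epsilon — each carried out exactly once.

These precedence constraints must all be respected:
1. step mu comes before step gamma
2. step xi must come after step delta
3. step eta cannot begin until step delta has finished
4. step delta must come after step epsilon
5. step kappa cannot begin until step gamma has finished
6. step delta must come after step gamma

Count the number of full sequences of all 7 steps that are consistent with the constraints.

The steps with no prerequisites are step mu, step epsilon; any of them can be placed first.
Systematically extending each partial ordering one step at a time and counting, there are 26 complete orderings.

26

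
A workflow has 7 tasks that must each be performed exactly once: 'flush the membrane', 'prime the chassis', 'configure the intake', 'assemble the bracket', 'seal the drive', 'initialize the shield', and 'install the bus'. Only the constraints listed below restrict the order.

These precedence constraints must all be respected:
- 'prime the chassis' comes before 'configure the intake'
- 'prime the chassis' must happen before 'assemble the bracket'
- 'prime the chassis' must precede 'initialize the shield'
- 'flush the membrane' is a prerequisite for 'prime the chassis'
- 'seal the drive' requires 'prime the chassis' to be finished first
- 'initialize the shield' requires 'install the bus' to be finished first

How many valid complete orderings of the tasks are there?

108

The tasks with no prerequisites are 'flush the membrane', 'install the bus'; any of them can be placed first.
Systematically extending each partial ordering one task at a time and counting, there are 108 complete orderings.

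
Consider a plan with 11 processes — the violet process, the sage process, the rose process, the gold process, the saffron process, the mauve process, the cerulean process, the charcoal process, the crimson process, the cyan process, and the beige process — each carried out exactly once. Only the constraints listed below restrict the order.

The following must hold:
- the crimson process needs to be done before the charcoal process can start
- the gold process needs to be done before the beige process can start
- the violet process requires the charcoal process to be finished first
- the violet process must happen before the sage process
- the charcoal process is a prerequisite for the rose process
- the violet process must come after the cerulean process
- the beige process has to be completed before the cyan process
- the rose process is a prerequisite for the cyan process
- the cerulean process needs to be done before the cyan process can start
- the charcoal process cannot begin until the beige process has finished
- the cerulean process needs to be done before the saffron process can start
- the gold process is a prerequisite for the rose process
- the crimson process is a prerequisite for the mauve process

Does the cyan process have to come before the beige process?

The constraints actually force the beige process before the cyan process (via the beige process → the cyan process), not the other way around.
So the cyan process does not have to come before the beige process — it cannot.

No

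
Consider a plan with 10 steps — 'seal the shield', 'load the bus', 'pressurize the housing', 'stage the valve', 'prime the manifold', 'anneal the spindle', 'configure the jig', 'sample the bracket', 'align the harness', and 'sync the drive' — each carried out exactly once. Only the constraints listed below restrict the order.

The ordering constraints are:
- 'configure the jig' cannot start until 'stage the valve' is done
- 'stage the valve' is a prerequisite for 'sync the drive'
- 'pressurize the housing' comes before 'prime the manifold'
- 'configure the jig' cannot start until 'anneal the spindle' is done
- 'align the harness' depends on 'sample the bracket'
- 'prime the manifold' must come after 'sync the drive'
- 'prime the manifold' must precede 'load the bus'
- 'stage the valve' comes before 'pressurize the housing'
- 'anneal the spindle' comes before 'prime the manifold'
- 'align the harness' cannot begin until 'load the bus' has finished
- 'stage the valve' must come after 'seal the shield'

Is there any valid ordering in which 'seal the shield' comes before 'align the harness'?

Yes

The constraints force 'seal the shield' before 'align the harness', so yes — every valid ordering has 'seal the shield' earlier.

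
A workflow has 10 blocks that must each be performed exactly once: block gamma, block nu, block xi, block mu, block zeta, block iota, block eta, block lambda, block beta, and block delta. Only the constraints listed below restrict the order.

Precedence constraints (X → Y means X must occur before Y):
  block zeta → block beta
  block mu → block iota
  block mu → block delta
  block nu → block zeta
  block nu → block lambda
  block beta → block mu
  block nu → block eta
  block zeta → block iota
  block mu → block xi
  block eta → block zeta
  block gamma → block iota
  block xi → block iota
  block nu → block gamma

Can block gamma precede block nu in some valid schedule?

No

There is a dependency chain block nu → block gamma, so block gamma always comes after block nu.
So no valid ordering can have block gamma before block nu.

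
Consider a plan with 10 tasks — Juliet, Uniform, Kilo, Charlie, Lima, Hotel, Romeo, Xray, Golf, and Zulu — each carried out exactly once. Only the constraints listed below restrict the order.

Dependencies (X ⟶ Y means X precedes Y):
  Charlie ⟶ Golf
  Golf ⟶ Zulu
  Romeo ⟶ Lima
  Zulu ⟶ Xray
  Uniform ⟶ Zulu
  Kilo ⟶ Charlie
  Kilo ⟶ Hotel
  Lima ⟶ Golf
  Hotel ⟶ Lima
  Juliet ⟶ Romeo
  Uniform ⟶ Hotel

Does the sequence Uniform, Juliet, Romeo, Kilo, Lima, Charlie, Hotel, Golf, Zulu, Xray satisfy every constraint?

In the proposed order, Lima appears before Hotel.
Since Hotel is required before Lima, the ordering is invalid.

No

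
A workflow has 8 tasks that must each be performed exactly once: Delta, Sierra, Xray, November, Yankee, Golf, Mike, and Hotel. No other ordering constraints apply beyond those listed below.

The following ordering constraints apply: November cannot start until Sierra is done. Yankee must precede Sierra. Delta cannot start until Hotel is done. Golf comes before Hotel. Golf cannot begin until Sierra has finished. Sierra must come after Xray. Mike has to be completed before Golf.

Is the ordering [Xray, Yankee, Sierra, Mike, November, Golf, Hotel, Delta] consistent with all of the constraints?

Going through the constraints one by one, each required predecessor appears earlier in the sequence than its dependent — e.g. Sierra (position 3) is before Golf (position 6), as required.

Yes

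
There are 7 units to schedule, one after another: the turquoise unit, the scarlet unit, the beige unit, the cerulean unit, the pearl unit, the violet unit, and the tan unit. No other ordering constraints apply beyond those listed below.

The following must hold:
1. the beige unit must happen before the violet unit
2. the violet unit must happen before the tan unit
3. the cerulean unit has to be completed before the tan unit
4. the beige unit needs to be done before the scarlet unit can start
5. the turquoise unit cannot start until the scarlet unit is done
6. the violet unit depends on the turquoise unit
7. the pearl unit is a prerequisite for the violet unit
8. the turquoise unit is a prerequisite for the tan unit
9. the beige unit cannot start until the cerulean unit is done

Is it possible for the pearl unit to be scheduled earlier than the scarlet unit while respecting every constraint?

Yes

The constraints leave the pearl unit and the scarlet unit unordered relative to each other; nothing requires the scarlet unit earlier.
That means at least one valid schedule has the pearl unit before the scarlet unit.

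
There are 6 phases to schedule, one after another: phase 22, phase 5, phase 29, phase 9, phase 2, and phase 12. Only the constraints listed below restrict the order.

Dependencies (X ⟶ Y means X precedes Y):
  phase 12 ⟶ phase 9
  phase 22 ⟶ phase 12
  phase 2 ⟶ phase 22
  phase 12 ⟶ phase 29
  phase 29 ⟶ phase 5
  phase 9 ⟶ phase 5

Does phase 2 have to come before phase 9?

Yes

Following the dependencies: phase 2 → phase 22 → phase 12 → phase 9.
Hence phase 2 necessarily comes before phase 9.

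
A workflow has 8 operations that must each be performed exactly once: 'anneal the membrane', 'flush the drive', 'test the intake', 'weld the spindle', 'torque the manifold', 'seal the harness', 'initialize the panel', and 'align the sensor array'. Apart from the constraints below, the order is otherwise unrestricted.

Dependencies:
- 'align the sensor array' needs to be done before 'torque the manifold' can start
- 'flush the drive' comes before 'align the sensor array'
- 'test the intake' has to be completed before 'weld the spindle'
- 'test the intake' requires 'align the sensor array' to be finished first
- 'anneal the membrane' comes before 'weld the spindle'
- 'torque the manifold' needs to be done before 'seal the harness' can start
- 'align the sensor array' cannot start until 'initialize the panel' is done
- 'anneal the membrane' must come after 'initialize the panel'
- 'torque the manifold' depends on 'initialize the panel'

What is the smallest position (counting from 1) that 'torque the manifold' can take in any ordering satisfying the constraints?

4

The operations that are forced before 'torque the manifold', directly or transitively, are 'flush the drive', 'initialize the panel', 'align the sensor array'. That's 3 operations.
With 3 mandatory predecessors, the earliest 'torque the manifold' can sit is position 3+1 = 4, and placing just those 3 first achieves it.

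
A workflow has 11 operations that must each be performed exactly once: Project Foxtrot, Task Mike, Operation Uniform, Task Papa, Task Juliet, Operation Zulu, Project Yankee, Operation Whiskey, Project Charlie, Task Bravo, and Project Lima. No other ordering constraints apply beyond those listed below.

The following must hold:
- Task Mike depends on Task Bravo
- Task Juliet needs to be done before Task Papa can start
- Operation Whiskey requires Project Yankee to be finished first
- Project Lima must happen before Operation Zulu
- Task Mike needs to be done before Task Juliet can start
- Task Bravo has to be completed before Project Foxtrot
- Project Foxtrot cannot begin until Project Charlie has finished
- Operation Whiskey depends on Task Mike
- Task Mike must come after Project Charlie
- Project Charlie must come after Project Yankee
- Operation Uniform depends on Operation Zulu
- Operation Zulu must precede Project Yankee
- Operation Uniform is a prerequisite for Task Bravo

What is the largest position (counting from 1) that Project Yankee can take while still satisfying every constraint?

5

Every operation that must follow Project Yankee has to come after it. Tracing all chains starting from Project Yankee, those operations are: Project Foxtrot, Task Mike, Task Papa, Task Juliet, Operation Whiskey, Project Charlie — 6 in total.
With 6 mandatory successors out of 11 operations total, the latest slot for Project Yankee is 11−6 = 5, and it's reachable by doing all non-successors before Project Yankee.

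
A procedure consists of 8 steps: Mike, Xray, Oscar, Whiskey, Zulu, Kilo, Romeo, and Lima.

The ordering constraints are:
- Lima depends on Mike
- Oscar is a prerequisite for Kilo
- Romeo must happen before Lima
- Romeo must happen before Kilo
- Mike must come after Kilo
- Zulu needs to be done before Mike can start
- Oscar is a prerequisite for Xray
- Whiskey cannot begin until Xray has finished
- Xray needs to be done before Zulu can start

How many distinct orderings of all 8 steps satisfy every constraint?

The steps with no prerequisites are Oscar, Romeo; any of them can be placed first.
Systematically extending each partial ordering one step at a time and counting, there are 46 complete orderings.

46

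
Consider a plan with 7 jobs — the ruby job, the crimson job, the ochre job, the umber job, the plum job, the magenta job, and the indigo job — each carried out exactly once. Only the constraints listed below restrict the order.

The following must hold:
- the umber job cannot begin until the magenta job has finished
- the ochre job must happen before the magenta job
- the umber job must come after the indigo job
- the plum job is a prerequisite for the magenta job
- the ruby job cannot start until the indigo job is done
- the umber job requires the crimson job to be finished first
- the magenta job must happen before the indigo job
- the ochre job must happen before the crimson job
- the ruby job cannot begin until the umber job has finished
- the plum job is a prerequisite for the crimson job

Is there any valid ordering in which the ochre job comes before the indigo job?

Yes

The constraints force the ochre job before the indigo job, so yes — every valid ordering has the ochre job earlier.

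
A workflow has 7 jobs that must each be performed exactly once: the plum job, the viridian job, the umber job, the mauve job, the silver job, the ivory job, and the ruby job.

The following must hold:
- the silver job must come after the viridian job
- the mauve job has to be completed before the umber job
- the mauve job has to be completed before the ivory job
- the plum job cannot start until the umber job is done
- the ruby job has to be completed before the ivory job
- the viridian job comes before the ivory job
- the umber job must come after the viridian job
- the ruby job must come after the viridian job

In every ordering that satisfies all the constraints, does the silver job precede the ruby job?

No

Nothing in the constraints links the silver job and the ruby job; they are unordered relative to each other.
There exist valid orderings with the ruby job before the silver job, so the silver job is not required to come first.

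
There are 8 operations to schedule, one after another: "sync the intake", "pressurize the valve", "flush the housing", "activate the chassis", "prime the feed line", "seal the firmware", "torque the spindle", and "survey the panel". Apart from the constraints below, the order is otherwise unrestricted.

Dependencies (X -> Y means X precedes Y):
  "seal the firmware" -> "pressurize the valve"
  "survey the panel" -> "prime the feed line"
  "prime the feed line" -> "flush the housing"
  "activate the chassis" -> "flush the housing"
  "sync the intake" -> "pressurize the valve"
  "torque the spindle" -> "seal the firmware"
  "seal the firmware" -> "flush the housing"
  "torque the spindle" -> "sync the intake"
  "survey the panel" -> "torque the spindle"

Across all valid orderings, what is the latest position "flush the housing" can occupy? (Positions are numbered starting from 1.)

8

No constraint forces any operation after "flush the housing", so it can be placed last, in position 8.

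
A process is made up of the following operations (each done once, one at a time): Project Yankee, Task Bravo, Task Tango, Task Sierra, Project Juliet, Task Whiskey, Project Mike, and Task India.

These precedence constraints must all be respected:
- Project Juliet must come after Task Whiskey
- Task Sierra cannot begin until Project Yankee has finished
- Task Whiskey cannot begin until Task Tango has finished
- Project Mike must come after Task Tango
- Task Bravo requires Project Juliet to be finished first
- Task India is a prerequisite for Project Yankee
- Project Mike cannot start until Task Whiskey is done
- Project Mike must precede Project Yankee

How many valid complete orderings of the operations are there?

50

2 operations have no prerequisites (Task Tango, Task India), so any of them could come first.
Systematically extending each partial ordering one operation at a time and counting, there are 50 complete orderings.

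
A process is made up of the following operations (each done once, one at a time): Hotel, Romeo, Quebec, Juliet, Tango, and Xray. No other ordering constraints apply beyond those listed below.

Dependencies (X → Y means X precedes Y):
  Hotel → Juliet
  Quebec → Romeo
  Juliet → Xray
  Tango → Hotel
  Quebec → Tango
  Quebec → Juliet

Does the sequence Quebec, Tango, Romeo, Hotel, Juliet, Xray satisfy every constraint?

Checking each listed constraint against this order: for instance, Quebec is in position 1 and Juliet in position 5, so that constraint holds — and the remaining constraints check out the same way.

Yes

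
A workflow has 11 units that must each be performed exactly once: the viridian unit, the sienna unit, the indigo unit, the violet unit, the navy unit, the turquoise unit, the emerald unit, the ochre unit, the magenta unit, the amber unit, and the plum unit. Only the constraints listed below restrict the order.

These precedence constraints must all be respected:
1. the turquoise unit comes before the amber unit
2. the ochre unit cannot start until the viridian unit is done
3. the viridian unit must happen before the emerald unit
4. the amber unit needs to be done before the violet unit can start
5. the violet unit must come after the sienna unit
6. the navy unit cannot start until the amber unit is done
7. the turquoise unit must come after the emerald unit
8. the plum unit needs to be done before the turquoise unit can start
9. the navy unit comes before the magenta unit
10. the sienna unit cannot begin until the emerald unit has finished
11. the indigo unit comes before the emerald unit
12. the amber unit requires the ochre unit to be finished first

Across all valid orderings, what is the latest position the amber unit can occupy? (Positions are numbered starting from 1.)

8

Every unit that must follow the amber unit has to come after it. Tracing all chains starting from the amber unit, those units are: the violet unit, the navy unit, the magenta unit — 3 in total.
With 3 mandatory successors out of 11 units total, the latest slot for the amber unit is 11−3 = 8, and it's reachable by doing all non-successors before the amber unit.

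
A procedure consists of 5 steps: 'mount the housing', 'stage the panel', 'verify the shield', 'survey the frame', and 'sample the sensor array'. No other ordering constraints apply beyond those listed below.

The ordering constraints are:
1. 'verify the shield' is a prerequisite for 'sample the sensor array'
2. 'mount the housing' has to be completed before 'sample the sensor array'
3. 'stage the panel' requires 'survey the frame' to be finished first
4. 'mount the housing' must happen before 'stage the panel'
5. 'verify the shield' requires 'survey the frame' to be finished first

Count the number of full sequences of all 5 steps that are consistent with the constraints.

The steps with no prerequisites are 'mount the housing', 'survey the frame'; any of them can be placed first.
Systematically extending each partial ordering one step at a time and counting, there are 8 complete orderings.

8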